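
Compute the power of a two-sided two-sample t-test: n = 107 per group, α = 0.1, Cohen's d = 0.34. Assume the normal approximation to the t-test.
Power ≈ 0.80

Power calculation (two-sample t-test, normal approximation):
z_β = d · √(n/2) - z_{α/2}
z_β = 0.34 · √(107/2) - 1.645
z_β = 0.34 · 7.314 - 1.645
z_β = 0.842

Power = Φ(z_β) = Φ(0.842) ≈ 0.800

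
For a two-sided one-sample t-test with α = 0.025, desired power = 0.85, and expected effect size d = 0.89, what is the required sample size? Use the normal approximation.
n = 14

Sample size formula (one-sample t-test, normal approximation):
n = ((z_{α/2} + z_β) / d)²

z_{α/2} = 2.241 (for α = 0.025, two-sided)
z_β = 1.036 (for power = 0.85)
d = 0.89

n = ((2.241 + 1.036) / 0.89)²
n = (3.682)²
n ≈ 13.56
Round up to the next whole number: n = 14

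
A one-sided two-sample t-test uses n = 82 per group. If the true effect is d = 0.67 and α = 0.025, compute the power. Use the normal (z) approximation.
Power ≈ 0.99

Power calculation (two-sample t-test, normal approximation):
z_β = d · √(n/2) - z_α
z_β = 0.67 · √(82/2) - 1.960
z_β = 0.67 · 6.403 - 1.960
z_β = 2.330

Power = Φ(z_β) = Φ(2.330) ≈ 0.990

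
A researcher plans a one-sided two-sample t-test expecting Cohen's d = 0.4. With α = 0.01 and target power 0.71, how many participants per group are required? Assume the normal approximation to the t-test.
n = 104 per group

Sample size formula (two-sample t-test, normal approximation):
n = 2 · ((z_α + z_β) / d)²

z_α = 2.326 (for α = 0.01, one-sided)
z_β = 0.553 (for power = 0.71)
d = 0.4

n = 2 · ((2.326 + 0.553) / 0.4)²
n = 2 · (7.198)²
n ≈ 103.62
Round up to the next whole number: n = 104 per group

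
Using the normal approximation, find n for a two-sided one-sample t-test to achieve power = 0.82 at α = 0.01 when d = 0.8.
n = 20

Sample size formula (one-sample t-test, normal approximation):
n = ((z_{α/2} + z_β) / d)²

z_{α/2} = 2.576 (for α = 0.01, two-sided)
z_β = 0.915 (for power = 0.82)
d = 0.8

n = ((2.576 + 0.915) / 0.8)²
n = (4.364)²
n ≈ 19.04
Round up to the next whole number: n = 20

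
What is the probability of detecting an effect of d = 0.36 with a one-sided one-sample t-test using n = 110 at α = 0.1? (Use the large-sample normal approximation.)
Power ≈ 0.99

Power calculation (one-sample t-test, normal approximation):
z_β = d · √n - z_α
z_β = 0.36 · √110 - 1.282
z_β = 0.36 · 10.488 - 1.282
z_β = 2.494

Power = Φ(z_β) = Φ(2.494) ≈ 0.994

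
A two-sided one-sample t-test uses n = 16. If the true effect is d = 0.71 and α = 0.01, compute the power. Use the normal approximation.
Power ≈ 0.60

Power calculation (one-sample t-test, normal approximation):
z_β = d · √n - z_{α/2}
z_β = 0.71 · √16 - 2.576
z_β = 0.71 · 4.000 - 2.576
z_β = 0.264

Power = Φ(z_β) = Φ(0.264) ≈ 0.604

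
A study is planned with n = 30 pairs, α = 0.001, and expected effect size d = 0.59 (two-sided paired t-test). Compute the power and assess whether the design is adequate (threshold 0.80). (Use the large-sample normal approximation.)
Power ≈ 0.48; the study is underpowered (power < 0.80)

Power calculation (paired t-test, normal approximation):
z_β = d · √n - z_{α/2}
z_β = 0.59 · √30 - 3.291
z_β = 0.59 · 5.477 - 3.291
z_β = -0.059

Power = Φ(z_β) = Φ(-0.059) ≈ 0.476

Effect size d = 0.59 is medium by Cohen's convention (0.2/0.5/0.8).

Threshold: power ≥ 0.80 is conventionally adequate.
Power ≈ 0.48 → the study is underpowered (power < 0.80).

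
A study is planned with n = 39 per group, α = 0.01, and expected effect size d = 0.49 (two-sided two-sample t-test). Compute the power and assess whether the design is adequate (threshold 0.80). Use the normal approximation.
Power ≈ 0.34; the study is underpowered (power < 0.80)

Power calculation (two-sample t-test, normal approximation):
z_β = d · √(n/2) - z_{α/2}
z_β = 0.49 · √(39/2) - 2.576
z_β = 0.49 · 4.416 - 2.576
z_β = -0.412

Power = Φ(z_β) = Φ(-0.412) ≈ 0.340

Effect size d = 0.49 is small by Cohen's convention (0.2/0.5/0.8).

Threshold: power ≥ 0.80 is conventionally adequate.
Power ≈ 0.34 → the study is underpowered (power < 0.80).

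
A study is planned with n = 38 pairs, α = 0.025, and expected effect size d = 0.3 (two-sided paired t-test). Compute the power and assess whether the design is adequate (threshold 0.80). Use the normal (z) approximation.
Power ≈ 0.35; the study is underpowered (power < 0.80)

Power calculation (paired t-test, normal approximation):
z_β = d · √n - z_{α/2}
z_β = 0.3 · √38 - 2.241
z_β = 0.3 · 6.164 - 2.241
z_β = -0.392

Power = Φ(z_β) = Φ(-0.392) ≈ 0.348

Effect size d = 0.3 is small by Cohen's convention (0.2/0.5/0.8).

Threshold: power ≥ 0.80 is conventionally adequate.
Power ≈ 0.35 → the study is underpowered (power < 0.80).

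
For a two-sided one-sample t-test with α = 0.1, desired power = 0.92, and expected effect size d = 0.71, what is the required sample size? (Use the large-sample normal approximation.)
n = 19

Sample size formula (one-sample t-test, normal approximation):
n = ((z_{α/2} + z_β) / d)²

z_{α/2} = 1.645 (for α = 0.1, two-sided)
z_β = 1.405 (for power = 0.92)
d = 0.71

n = ((1.645 + 1.405) / 0.71)²
n = (4.296)²
n ≈ 18.46
Round up to the next whole number: n = 19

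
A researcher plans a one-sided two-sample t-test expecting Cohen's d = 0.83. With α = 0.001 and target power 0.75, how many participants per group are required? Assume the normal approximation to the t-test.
n = 42 per group

Sample size formula (two-sample t-test, normal approximation):
n = 2 · ((z_α + z_β) / d)²

z_α = 3.090 (for α = 0.001, one-sided)
z_β = 0.674 (for power = 0.75)
d = 0.83

n = 2 · ((3.090 + 0.674) / 0.83)²
n = 2 · (4.535)²
n ≈ 41.13
Round up to the next whole number: n = 42 per group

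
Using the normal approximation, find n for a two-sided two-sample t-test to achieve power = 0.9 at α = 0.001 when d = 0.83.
n = 61 per group

Sample size formula (two-sample t-test, normal approximation):
n = 2 · ((z_{α/2} + z_β) / d)²

z_{α/2} = 3.291 (for α = 0.001, two-sided)
z_β = 1.282 (for power = 0.9)
d = 0.83

n = 2 · ((3.291 + 1.282) / 0.83)²
n = 2 · (5.510)²
n ≈ 60.72
Round up to the next whole number: n = 61 per group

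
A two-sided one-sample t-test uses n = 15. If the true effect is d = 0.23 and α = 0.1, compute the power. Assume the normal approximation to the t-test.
Power ≈ 0.23

Power calculation (one-sample t-test, normal approximation):
z_β = d · √n - z_{α/2}
z_β = 0.23 · √15 - 1.645
z_β = 0.23 · 3.873 - 1.645
z_β = -0.754

Power = Φ(z_β) = Φ(-0.754) ≈ 0.225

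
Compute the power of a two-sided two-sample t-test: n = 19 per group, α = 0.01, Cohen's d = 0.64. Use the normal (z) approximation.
Power ≈ 0.27

Power calculation (two-sample t-test, normal approximation):
z_β = d · √(n/2) - z_{α/2}
z_β = 0.64 · √(19/2) - 2.576
z_β = 0.64 · 3.082 - 2.576
z_β = -0.603

Power = Φ(z_β) = Φ(-0.603) ≈ 0.273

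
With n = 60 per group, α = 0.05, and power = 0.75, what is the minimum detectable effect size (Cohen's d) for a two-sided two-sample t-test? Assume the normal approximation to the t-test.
d ≈ 0.48

Minimum detectable effect (two-sample t-test, normal approximation):
d = (z_{α/2} + z_β) / √(n/2)
d = (1.960 + 0.674) / √(60/2)
d = 2.634 / 5.477
d ≈ 0.48

By Cohen's convention (0.2 small / 0.5 medium / 0.8 large): small effect.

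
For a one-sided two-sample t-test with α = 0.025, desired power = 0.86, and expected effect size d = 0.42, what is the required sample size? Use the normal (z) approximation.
n = 105 per group

Sample size formula (two-sample t-test, normal approximation):
n = 2 · ((z_α + z_β) / d)²

z_α = 1.960 (for α = 0.025, one-sided)
z_β = 1.080 (for power = 0.86)
d = 0.42

n = 2 · ((1.960 + 1.080) / 0.42)²
n = 2 · (7.238)²
n ≈ 104.78
Round up to the next whole number: n = 105 per group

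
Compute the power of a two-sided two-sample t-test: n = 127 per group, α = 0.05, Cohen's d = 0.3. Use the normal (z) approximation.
Power ≈ 0.67

Power calculation (two-sample t-test, normal approximation):
z_β = d · √(n/2) - z_{α/2}
z_β = 0.3 · √(127/2) - 1.960
z_β = 0.3 · 7.969 - 1.960
z_β = 0.431

Power = Φ(z_β) = Φ(0.431) ≈ 0.667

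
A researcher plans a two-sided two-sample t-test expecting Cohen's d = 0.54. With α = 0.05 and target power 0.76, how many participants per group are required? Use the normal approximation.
n = 49 per group

Sample size formula (two-sample t-test, normal approximation):
n = 2 · ((z_{α/2} + z_β) / d)²

z_{α/2} = 1.960 (for α = 0.05, two-sided)
z_β = 0.706 (for power = 0.76)
d = 0.54

n = 2 · ((1.960 + 0.706) / 0.54)²
n = 2 · (4.937)²
n ≈ 48.75
Round up to the next whole number: n = 49 per group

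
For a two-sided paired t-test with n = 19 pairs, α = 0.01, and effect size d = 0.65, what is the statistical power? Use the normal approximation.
Power ≈ 0.60

Power calculation (paired t-test, normal approximation):
z_β = d · √n - z_{α/2}
z_β = 0.65 · √19 - 2.576
z_β = 0.65 · 4.359 - 2.576
z_β = 0.257

Power = Φ(z_β) = Φ(0.257) ≈ 0.602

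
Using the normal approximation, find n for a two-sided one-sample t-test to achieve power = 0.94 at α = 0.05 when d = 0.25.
n = 198

Sample size formula (one-sample t-test, normal approximation):
n = ((z_{α/2} + z_β) / d)²

z_{α/2} = 1.960 (for α = 0.05, two-sided)
z_β = 1.555 (for power = 0.94)
d = 0.25

n = ((1.960 + 1.555) / 0.25)²
n = (14.060)²
n ≈ 197.68
Round up to the next whole number: n = 198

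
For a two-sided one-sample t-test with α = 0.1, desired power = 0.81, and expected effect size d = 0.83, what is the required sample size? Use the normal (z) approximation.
n = 10

Sample size formula (one-sample t-test, normal approximation):
n = ((z_{α/2} + z_β) / d)²

z_{α/2} = 1.645 (for α = 0.1, two-sided)
z_β = 0.878 (for power = 0.81)
d = 0.83

n = ((1.645 + 0.878) / 0.83)²
n = (3.040)²
n ≈ 9.24
Round up to the next whole number: n = 10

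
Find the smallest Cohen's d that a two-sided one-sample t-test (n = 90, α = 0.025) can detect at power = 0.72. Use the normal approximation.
d ≈ 0.30

Minimum detectable effect (one-sample t-test, normal approximation):
d = (z_{α/2} + z_β) / √n
d = (2.241 + 0.583) / √90
d = 2.824 / 9.487
d ≈ 0.30

By Cohen's convention (0.2 small / 0.5 medium / 0.8 large): small effect.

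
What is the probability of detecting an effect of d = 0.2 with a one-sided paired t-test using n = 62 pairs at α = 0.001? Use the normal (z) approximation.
Power ≈ 0.06

Power calculation (paired t-test, normal approximation):
z_β = d · √n - z_α
z_β = 0.2 · √62 - 3.090
z_β = 0.2 · 7.874 - 3.090
z_β = -1.515

Power = Φ(z_β) = Φ(-1.515) ≈ 0.065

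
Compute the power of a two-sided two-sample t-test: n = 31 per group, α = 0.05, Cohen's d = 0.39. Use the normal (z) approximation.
Power ≈ 0.34

Power calculation (two-sample t-test, normal approximation):
z_β = d · √(n/2) - z_{α/2}
z_β = 0.39 · √(31/2) - 1.960
z_β = 0.39 · 3.937 - 1.960
z_β = -0.425

Power = Φ(z_β) = Φ(-0.425) ≈ 0.336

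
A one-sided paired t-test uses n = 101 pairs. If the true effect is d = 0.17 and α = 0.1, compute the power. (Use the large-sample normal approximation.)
Power ≈ 0.67

Power calculation (paired t-test, normal approximation):
z_β = d · √n - z_α
z_β = 0.17 · √101 - 1.282
z_β = 0.17 · 10.050 - 1.282
z_β = 0.427

Power = Φ(z_β) = Φ(0.427) ≈ 0.665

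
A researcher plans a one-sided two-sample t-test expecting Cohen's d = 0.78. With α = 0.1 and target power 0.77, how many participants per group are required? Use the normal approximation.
n = 14 per group

Sample size formula (two-sample t-test, normal approximation):
n = 2 · ((z_α + z_β) / d)²

z_α = 1.282 (for α = 0.1, one-sided)
z_β = 0.739 (for power = 0.77)
d = 0.78

n = 2 · ((1.282 + 0.739) / 0.78)²
n = 2 · (2.591)²
n ≈ 13.43
Round up to the next whole number: n = 14 per group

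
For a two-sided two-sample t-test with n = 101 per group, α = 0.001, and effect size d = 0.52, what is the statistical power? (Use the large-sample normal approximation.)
Power ≈ 0.66

Power calculation (two-sample t-test, normal approximation):
z_β = d · √(n/2) - z_{α/2}
z_β = 0.52 · √(101/2) - 3.291
z_β = 0.52 · 7.106 - 3.291
z_β = 0.405

Power = Φ(z_β) = Φ(0.405) ≈ 0.657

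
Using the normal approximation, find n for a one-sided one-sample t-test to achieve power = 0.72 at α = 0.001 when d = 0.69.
n = 29

Sample size formula (one-sample t-test, normal approximation):
n = ((z_α + z_β) / d)²

z_α = 3.090 (for α = 0.001, one-sided)
z_β = 0.583 (for power = 0.72)
d = 0.69

n = ((3.090 + 0.583) / 0.69)²
n = (5.323)²
n ≈ 28.33
Round up to the next whole number: n = 29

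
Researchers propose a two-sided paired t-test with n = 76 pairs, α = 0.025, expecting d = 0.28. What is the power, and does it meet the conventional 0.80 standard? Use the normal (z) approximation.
Power ≈ 0.58; the study is underpowered (power < 0.80)

Power calculation (paired t-test, normal approximation):
z_β = d · √n - z_{α/2}
z_β = 0.28 · √76 - 2.241
z_β = 0.28 · 8.718 - 2.241
z_β = 0.200

Power = Φ(z_β) = Φ(0.200) ≈ 0.579

Effect size d = 0.28 is small by Cohen's convention (0.2/0.5/0.8).

Threshold: power ≥ 0.80 is conventionally adequate.
Power ≈ 0.58 → the study is underpowered (power < 0.80).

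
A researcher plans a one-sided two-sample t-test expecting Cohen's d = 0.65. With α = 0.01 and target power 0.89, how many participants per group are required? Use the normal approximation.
n = 60 per group

Sample size formula (two-sample t-test, normal approximation):
n = 2 · ((z_α + z_β) / d)²

z_α = 2.326 (for α = 0.01, one-sided)
z_β = 1.227 (for power = 0.89)
d = 0.65

n = 2 · ((2.326 + 1.227) / 0.65)²
n = 2 · (5.466)²
n ≈ 59.75
Round up to the next whole number: n = 60 per group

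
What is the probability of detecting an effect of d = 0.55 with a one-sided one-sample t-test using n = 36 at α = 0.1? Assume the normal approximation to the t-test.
Power ≈ 0.98

Power calculation (one-sample t-test, normal approximation):
z_β = d · √n - z_α
z_β = 0.55 · √36 - 1.282
z_β = 0.55 · 6.000 - 1.282
z_β = 2.018

Power = Φ(z_β) = Φ(2.018) ≈ 0.978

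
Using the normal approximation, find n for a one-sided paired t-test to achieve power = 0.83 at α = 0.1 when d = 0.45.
n = 25 pairs

Sample size formula (paired t-test, normal approximation):
n = ((z_α + z_β) / d)²

z_α = 1.282 (for α = 0.1, one-sided)
z_β = 0.954 (for power = 0.83)
d = 0.45

n = ((1.282 + 0.954) / 0.45)²
n = (4.969)²
n ≈ 24.69
Round up to the next whole number: n = 25 pairs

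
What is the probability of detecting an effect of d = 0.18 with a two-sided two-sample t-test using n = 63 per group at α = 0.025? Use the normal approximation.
Power ≈ 0.11

Power calculation (two-sample t-test, normal approximation):
z_β = d · √(n/2) - z_{α/2}
z_β = 0.18 · √(63/2) - 2.241
z_β = 0.18 · 5.612 - 2.241
z_β = -1.231

Power = Φ(z_β) = Φ(-1.231) ≈ 0.109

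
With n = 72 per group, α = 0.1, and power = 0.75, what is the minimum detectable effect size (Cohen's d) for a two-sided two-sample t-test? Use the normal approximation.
d ≈ 0.39

Minimum detectable effect (two-sample t-test, normal approximation):
d = (z_{α/2} + z_β) / √(n/2)
d = (1.645 + 0.674) / √(72/2)
d = 2.319 / 6.000
d ≈ 0.39

By Cohen's convention (0.2 small / 0.5 medium / 0.8 large): small effect.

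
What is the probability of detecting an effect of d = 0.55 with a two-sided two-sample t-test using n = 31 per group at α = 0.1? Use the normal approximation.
Power ≈ 0.70

Power calculation (two-sample t-test, normal approximation):
z_β = d · √(n/2) - z_{α/2}
z_β = 0.55 · √(31/2) - 1.645
z_β = 0.55 · 3.937 - 1.645
z_β = 0.520

Power = Φ(z_β) = Φ(0.520) ≈ 0.699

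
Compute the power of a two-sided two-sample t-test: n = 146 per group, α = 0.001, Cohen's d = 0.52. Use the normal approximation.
Power ≈ 0.88

Power calculation (two-sample t-test, normal approximation):
z_β = d · √(n/2) - z_{α/2}
z_β = 0.52 · √(146/2) - 3.291
z_β = 0.52 · 8.544 - 3.291
z_β = 1.152

Power = Φ(z_β) = Φ(1.152) ≈ 0.875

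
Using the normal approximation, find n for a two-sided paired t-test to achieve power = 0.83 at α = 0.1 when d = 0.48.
n = 30 pairs

Sample size formula (paired t-test, normal approximation):
n = ((z_{α/2} + z_β) / d)²

z_{α/2} = 1.645 (for α = 0.1, two-sided)
z_β = 0.954 (for power = 0.83)
d = 0.48

n = ((1.645 + 0.954) / 0.48)²
n = (5.415)²
n ≈ 29.32
Round up to the next whole number: n = 30 pairs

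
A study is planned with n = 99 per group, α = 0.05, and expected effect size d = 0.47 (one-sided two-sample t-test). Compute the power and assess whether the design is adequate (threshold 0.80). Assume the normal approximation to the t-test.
Power ≈ 0.95; the study is adequately powered (power ≥ 0.80)

Power calculation (two-sample t-test, normal approximation):
z_β = d · √(n/2) - z_α
z_β = 0.47 · √(99/2) - 1.645
z_β = 0.47 · 7.036 - 1.645
z_β = 1.662

Power = Φ(z_β) = Φ(1.662) ≈ 0.952

Effect size d = 0.47 is small by Cohen's convention (0.2/0.5/0.8).

Threshold: power ≥ 0.80 is conventionally adequate.
Power ≈ 0.95 → the study is adequately powered (power ≥ 0.80).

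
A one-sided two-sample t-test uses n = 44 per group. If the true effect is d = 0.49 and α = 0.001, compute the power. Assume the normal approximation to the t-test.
Power ≈ 0.21

Power calculation (two-sample t-test, normal approximation):
z_β = d · √(n/2) - z_α
z_β = 0.49 · √(44/2) - 3.090
z_β = 0.49 · 4.690 - 3.090
z_β = -0.792

Power = Φ(z_β) = Φ(-0.792) ≈ 0.214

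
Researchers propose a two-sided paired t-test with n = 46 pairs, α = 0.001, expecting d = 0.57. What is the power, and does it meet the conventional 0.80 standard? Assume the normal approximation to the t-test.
Power ≈ 0.72; the study is underpowered (power < 0.80)

Power calculation (paired t-test, normal approximation):
z_β = d · √n - z_{α/2}
z_β = 0.57 · √46 - 3.291
z_β = 0.57 · 6.782 - 3.291
z_β = 0.575

Power = Φ(z_β) = Φ(0.575) ≈ 0.717

Effect size d = 0.57 is medium by Cohen's convention (0.2/0.5/0.8).

Threshold: power ≥ 0.80 is conventionally adequate.
Power ≈ 0.72 → the study is underpowered (power < 0.80).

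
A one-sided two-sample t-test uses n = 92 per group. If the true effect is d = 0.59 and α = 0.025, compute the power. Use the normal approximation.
Power ≈ 0.98

Power calculation (two-sample t-test, normal approximation):
z_β = d · √(n/2) - z_α
z_β = 0.59 · √(92/2) - 1.960
z_β = 0.59 · 6.782 - 1.960
z_β = 2.042

Power = Φ(z_β) = Φ(2.042) ≈ 0.979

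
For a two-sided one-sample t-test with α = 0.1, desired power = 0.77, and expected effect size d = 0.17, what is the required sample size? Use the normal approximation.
n = 197

Sample size formula (one-sample t-test, normal approximation):
n = ((z_{α/2} + z_β) / d)²

z_{α/2} = 1.645 (for α = 0.1, two-sided)
z_β = 0.739 (for power = 0.77)
d = 0.17

n = ((1.645 + 0.739) / 0.17)²
n = (14.024)²
n ≈ 196.67
Round up to the next whole number: n = 197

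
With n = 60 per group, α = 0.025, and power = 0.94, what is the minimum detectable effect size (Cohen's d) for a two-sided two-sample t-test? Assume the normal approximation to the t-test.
d ≈ 0.69

Minimum detectable effect (two-sample t-test, normal approximation):
d = (z_{α/2} + z_β) / √(n/2)
d = (2.241 + 1.555) / √(60/2)
d = 3.796 / 5.477
d ≈ 0.69

By Cohen's convention (0.2 small / 0.5 medium / 0.8 large): medium effect.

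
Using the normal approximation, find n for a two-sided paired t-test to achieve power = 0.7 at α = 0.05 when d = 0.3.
n = 69 pairs

Sample size formula (paired t-test, normal approximation):
n = ((z_{α/2} + z_β) / d)²

z_{α/2} = 1.960 (for α = 0.05, two-sided)
z_β = 0.524 (for power = 0.7)
d = 0.3

n = ((1.960 + 0.524) / 0.3)²
n = (8.280)²
n ≈ 68.56
Round up to the next whole number: n = 69 pairs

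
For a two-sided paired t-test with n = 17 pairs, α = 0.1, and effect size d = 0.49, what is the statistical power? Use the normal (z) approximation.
Power ≈ 0.65

Power calculation (paired t-test, normal approximation):
z_β = d · √n - z_{α/2}
z_β = 0.49 · √17 - 1.645
z_β = 0.49 · 4.123 - 1.645
z_β = 0.375

Power = Φ(z_β) = Φ(0.375) ≈ 0.646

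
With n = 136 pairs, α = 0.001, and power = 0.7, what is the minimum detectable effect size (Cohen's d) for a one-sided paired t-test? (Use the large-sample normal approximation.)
d ≈ 0.31

Minimum detectable effect (paired t-test, normal approximation):
d = (z_α + z_β) / √n
d = (3.090 + 0.524) / √136
d = 3.615 / 11.662
d ≈ 0.31

By Cohen's convention (0.2 small / 0.5 medium / 0.8 large): small effect.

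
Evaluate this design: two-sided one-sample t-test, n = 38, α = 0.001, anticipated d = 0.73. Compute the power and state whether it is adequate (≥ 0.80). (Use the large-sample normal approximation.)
Power ≈ 0.89; the study is adequately powered (power ≥ 0.80)

Power calculation (one-sample t-test, normal approximation):
z_β = d · √n - z_{α/2}
z_β = 0.73 · √38 - 3.291
z_β = 0.73 · 6.164 - 3.291
z_β = 1.209

Power = Φ(z_β) = Φ(1.209) ≈ 0.887

Effect size d = 0.73 is medium by Cohen's convention (0.2/0.5/0.8).

Threshold: power ≥ 0.80 is conventionally adequate.
Power ≈ 0.89 → the study is adequately powered (power ≥ 0.80).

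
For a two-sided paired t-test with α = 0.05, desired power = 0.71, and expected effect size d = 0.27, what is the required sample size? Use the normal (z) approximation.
n = 87 pairs

Sample size formula (paired t-test, normal approximation):
n = ((z_{α/2} + z_β) / d)²

z_{α/2} = 1.960 (for α = 0.05, two-sided)
z_β = 0.553 (for power = 0.71)
d = 0.27

n = ((1.960 + 0.553) / 0.27)²
n = (9.307)²
n ≈ 86.62
Round up to the next whole number: n = 87 pairs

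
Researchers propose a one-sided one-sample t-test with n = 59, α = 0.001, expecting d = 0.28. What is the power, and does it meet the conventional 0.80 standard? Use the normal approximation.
Power ≈ 0.17; the study is underpowered (power < 0.80)

Power calculation (one-sample t-test, normal approximation):
z_β = d · √n - z_α
z_β = 0.28 · √59 - 3.090
z_β = 0.28 · 7.681 - 3.090
z_β = -0.940

Power = Φ(z_β) = Φ(-0.940) ≈ 0.174

Effect size d = 0.28 is small by Cohen's convention (0.2/0.5/0.8).

Threshold: power ≥ 0.80 is conventionally adequate.
Power ≈ 0.17 → the study is underpowered (power < 0.80).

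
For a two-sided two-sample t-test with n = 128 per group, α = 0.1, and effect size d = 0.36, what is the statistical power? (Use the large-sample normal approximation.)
Power ≈ 0.89

Power calculation (two-sample t-test, normal approximation):
z_β = d · √(n/2) - z_{α/2}
z_β = 0.36 · √(128/2) - 1.645
z_β = 0.36 · 8.000 - 1.645
z_β = 1.235

Power = Φ(z_β) = Φ(1.235) ≈ 0.892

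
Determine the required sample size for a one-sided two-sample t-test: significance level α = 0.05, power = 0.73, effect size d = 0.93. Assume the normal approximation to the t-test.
n = 12 per group

Sample size formula (two-sample t-test, normal approximation):
n = 2 · ((z_α + z_β) / d)²

z_α = 1.645 (for α = 0.05, one-sided)
z_β = 0.613 (for power = 0.73)
d = 0.93

n = 2 · ((1.645 + 0.613) / 0.93)²
n = 2 · (2.428)²
n ≈ 11.79
Round up to the next whole number: n = 12 per group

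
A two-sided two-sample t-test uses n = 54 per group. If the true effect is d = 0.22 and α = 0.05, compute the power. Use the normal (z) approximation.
Power ≈ 0.21

Power calculation (two-sample t-test, normal approximation):
z_β = d · √(n/2) - z_{α/2}
z_β = 0.22 · √(54/2) - 1.960
z_β = 0.22 · 5.196 - 1.960
z_β = -0.817

Power = Φ(z_β) = Φ(-0.817) ≈ 0.207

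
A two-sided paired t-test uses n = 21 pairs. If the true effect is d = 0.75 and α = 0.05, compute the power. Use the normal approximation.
Power ≈ 0.93

Power calculation (paired t-test, normal approximation):
z_β = d · √n - z_{α/2}
z_β = 0.75 · √21 - 1.960
z_β = 0.75 · 4.583 - 1.960
z_β = 1.477

Power = Φ(z_β) = Φ(1.477) ≈ 0.930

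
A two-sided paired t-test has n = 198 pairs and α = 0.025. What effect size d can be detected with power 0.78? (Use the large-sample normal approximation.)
d ≈ 0.21

Minimum detectable effect (paired t-test, normal approximation):
d = (z_{α/2} + z_β) / √n
d = (2.241 + 0.772) / √198
d = 3.014 / 14.071
d ≈ 0.21

By Cohen's convention (0.2 small / 0.5 medium / 0.8 large): small effect.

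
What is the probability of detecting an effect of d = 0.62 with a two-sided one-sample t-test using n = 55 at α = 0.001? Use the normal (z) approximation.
Power ≈ 0.90

Power calculation (one-sample t-test, normal approximation):
z_β = d · √n - z_{α/2}
z_β = 0.62 · √55 - 3.291
z_β = 0.62 · 7.416 - 3.291
z_β = 1.308

Power = Φ(z_β) = Φ(1.308) ≈ 0.904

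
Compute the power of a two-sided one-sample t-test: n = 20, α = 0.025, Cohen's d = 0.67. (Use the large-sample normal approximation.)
Power ≈ 0.77

Power calculation (one-sample t-test, normal approximation):
z_β = d · √n - z_{α/2}
z_β = 0.67 · √20 - 2.241
z_β = 0.67 · 4.472 - 2.241
z_β = 0.755

Power = Φ(z_β) = Φ(0.755) ≈ 0.775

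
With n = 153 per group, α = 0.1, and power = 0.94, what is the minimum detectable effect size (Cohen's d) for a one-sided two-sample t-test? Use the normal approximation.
d ≈ 0.32

Minimum detectable effect (two-sample t-test, normal approximation):
d = (z_α + z_β) / √(n/2)
d = (1.282 + 1.555) / √(153/2)
d = 2.836 / 8.746
d ≈ 0.32

By Cohen's convention (0.2 small / 0.5 medium / 0.8 large): small effect.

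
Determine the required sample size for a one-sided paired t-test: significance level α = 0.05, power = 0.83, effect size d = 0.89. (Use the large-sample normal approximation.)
n = 9 pairs

Sample size formula (paired t-test, normal approximation):
n = ((z_α + z_β) / d)²

z_α = 1.645 (for α = 0.05, one-sided)
z_β = 0.954 (for power = 0.83)
d = 0.89

n = ((1.645 + 0.954) / 0.89)²
n = (2.920)²
n ≈ 8.53
Round up to the next whole number: n = 9 pairs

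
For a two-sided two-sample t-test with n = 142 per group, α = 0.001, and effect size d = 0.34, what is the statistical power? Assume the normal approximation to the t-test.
Power ≈ 0.34

Power calculation (two-sample t-test, normal approximation):
z_β = d · √(n/2) - z_{α/2}
z_β = 0.34 · √(142/2) - 3.291
z_β = 0.34 · 8.426 - 3.291
z_β = -0.426

Power = Φ(z_β) = Φ(-0.426) ≈ 0.335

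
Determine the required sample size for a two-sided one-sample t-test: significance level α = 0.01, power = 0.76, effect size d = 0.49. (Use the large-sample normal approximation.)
n = 45

Sample size formula (one-sample t-test, normal approximation):
n = ((z_{α/2} + z_β) / d)²

z_{α/2} = 2.576 (for α = 0.01, two-sided)
z_β = 0.706 (for power = 0.76)
d = 0.49

n = ((2.576 + 0.706) / 0.49)²
n = (6.698)²
n ≈ 44.86
Round up to the next whole number: n = 45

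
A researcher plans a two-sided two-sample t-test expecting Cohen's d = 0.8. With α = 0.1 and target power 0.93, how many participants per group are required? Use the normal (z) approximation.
n = 31 per group

Sample size formula (two-sample t-test, normal approximation):
n = 2 · ((z_{α/2} + z_β) / d)²

z_{α/2} = 1.645 (for α = 0.1, two-sided)
z_β = 1.476 (for power = 0.93)
d = 0.8

n = 2 · ((1.645 + 1.476) / 0.8)²
n = 2 · (3.901)²
n ≈ 30.44
Round up to the next whole number: n = 31 per group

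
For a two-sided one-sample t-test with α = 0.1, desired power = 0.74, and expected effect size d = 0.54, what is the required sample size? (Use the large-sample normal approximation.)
n = 18

Sample size formula (one-sample t-test, normal approximation):
n = ((z_{α/2} + z_β) / d)²

z_{α/2} = 1.645 (for α = 0.1, two-sided)
z_β = 0.643 (for power = 0.74)
d = 0.54

n = ((1.645 + 0.643) / 0.54)²
n = (4.237)²
n ≈ 17.95
Round up to the next whole number: n = 18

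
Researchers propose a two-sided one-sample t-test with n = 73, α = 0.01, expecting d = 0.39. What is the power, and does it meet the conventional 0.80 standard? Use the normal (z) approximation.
Power ≈ 0.78; the study is underpowered (power < 0.80)

Power calculation (one-sample t-test, normal approximation):
z_β = d · √n - z_{α/2}
z_β = 0.39 · √73 - 2.576
z_β = 0.39 · 8.544 - 2.576
z_β = 0.756

Power = Φ(z_β) = Φ(0.756) ≈ 0.775

Effect size d = 0.39 is small by Cohen's convention (0.2/0.5/0.8).

Threshold: power ≥ 0.80 is conventionally adequate.
Power ≈ 0.78 → the study is underpowered (power < 0.80).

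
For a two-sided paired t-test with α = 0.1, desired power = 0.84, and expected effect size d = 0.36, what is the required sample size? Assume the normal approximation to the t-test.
n = 54 pairs

Sample size formula (paired t-test, normal approximation):
n = ((z_{α/2} + z_β) / d)²

z_{α/2} = 1.645 (for α = 0.1, two-sided)
z_β = 0.994 (for power = 0.84)
d = 0.36

n = ((1.645 + 0.994) / 0.36)²
n = (7.331)²
n ≈ 53.74
Round up to the next whole number: n = 54 pairs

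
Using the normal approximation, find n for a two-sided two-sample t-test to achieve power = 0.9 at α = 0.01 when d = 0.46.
n = 141 per group

Sample size formula (two-sample t-test, normal approximation):
n = 2 · ((z_{α/2} + z_β) / d)²

z_{α/2} = 2.576 (for α = 0.01, two-sided)
z_β = 1.282 (for power = 0.9)
d = 0.46

n = 2 · ((2.576 + 1.282) / 0.46)²
n = 2 · (8.387)²
n ≈ 140.68
Round up to the next whole number: n = 141 per group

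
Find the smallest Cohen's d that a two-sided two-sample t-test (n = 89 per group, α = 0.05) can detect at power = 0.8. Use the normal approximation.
d ≈ 0.42

Minimum detectable effect (two-sample t-test, normal approximation):
d = (z_{α/2} + z_β) / √(n/2)
d = (1.960 + 0.842) / √(89/2)
d = 2.802 / 6.671
d ≈ 0.42

By Cohen's convention (0.2 small / 0.5 medium / 0.8 large): small effect.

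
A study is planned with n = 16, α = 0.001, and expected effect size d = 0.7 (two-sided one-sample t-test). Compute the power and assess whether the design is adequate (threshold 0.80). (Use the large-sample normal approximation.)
Power ≈ 0.31; the study is underpowered (power < 0.80)

Power calculation (one-sample t-test, normal approximation):
z_β = d · √n - z_{α/2}
z_β = 0.7 · √16 - 3.291
z_β = 0.7 · 4.000 - 3.291
z_β = -0.491

Power = Φ(z_β) = Φ(-0.491) ≈ 0.312

Effect size d = 0.7 is medium by Cohen's convention (0.2/0.5/0.8).

Threshold: power ≥ 0.80 is conventionally adequate.
Power ≈ 0.31 → the study is underpowered (power < 0.80).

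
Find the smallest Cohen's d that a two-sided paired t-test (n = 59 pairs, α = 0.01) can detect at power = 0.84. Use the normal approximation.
d ≈ 0.46

Minimum detectable effect (paired t-test, normal approximation):
d = (z_{α/2} + z_β) / √n
d = (2.576 + 0.994) / √59
d = 3.570 / 7.681
d ≈ 0.46

By Cohen's convention (0.2 small / 0.5 medium / 0.8 large): small effect.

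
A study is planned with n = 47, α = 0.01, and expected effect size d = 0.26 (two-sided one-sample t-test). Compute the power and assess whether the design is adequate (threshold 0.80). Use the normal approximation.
Power ≈ 0.21; the study is underpowered (power < 0.80)

Power calculation (one-sample t-test, normal approximation):
z_β = d · √n - z_{α/2}
z_β = 0.26 · √47 - 2.576
z_β = 0.26 · 6.856 - 2.576
z_β = -0.793

Power = Φ(z_β) = Φ(-0.793) ≈ 0.214

Effect size d = 0.26 is small by Cohen's convention (0.2/0.5/0.8).

Threshold: power ≥ 0.80 is conventionally adequate.
Power ≈ 0.21 → the study is underpowered (power < 0.80).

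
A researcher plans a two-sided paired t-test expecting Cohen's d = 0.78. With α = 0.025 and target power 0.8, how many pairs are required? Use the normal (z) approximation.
n = 16 pairs

Sample size formula (paired t-test, normal approximation):
n = ((z_{α/2} + z_β) / d)²

z_{α/2} = 2.241 (for α = 0.025, two-sided)
z_β = 0.842 (for power = 0.8)
d = 0.78

n = ((2.241 + 0.842) / 0.78)²
n = (3.953)²
n ≈ 15.63
Round up to the next whole number: n = 16 pairs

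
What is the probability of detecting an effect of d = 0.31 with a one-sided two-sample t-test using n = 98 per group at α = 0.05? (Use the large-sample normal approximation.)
Power ≈ 0.70

Power calculation (two-sample t-test, normal approximation):
z_β = d · √(n/2) - z_α
z_β = 0.31 · √(98/2) - 1.645
z_β = 0.31 · 7.000 - 1.645
z_β = 0.525

Power = Φ(z_β) = Φ(0.525) ≈ 0.700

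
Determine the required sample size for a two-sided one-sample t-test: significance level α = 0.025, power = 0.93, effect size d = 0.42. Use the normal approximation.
n = 79

Sample size formula (one-sample t-test, normal approximation):
n = ((z_{α/2} + z_β) / d)²

z_{α/2} = 2.241 (for α = 0.025, two-sided)
z_β = 1.476 (for power = 0.93)
d = 0.42

n = ((2.241 + 1.476) / 0.42)²
n = (8.850)²
n ≈ 78.32
Round up to the next whole number: n = 79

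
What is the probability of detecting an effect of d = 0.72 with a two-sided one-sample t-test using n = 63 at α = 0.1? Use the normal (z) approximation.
Power ≈ 1.00

Power calculation (one-sample t-test, normal approximation):
z_β = d · √n - z_{α/2}
z_β = 0.72 · √63 - 1.645
z_β = 0.72 · 7.937 - 1.645
z_β = 4.070

Power = Φ(z_β) = Φ(4.070) ≈ 1.000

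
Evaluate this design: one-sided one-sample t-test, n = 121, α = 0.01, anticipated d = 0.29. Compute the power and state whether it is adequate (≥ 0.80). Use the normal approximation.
Power ≈ 0.81; the study is adequately powered (power ≥ 0.80)

Power calculation (one-sample t-test, normal approximation):
z_β = d · √n - z_α
z_β = 0.29 · √121 - 2.326
z_β = 0.29 · 11.000 - 2.326
z_β = 0.864

Power = Φ(z_β) = Φ(0.864) ≈ 0.806

Effect size d = 0.29 is small by Cohen's convention (0.2/0.5/0.8).

Threshold: power ≥ 0.80 is conventionally adequate.
Power ≈ 0.81 → the study is adequately powered (power ≥ 0.80).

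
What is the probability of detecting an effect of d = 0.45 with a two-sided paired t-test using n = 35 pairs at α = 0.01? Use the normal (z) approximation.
Power ≈ 0.53

Power calculation (paired t-test, normal approximation):
z_β = d · √n - z_{α/2}
z_β = 0.45 · √35 - 2.576
z_β = 0.45 · 5.916 - 2.576
z_β = 0.086

Power = Φ(z_β) = Φ(0.086) ≈ 0.534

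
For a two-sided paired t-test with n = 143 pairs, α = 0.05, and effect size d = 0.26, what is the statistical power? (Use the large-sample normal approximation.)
Power ≈ 0.87

Power calculation (paired t-test, normal approximation):
z_β = d · √n - z_{α/2}
z_β = 0.26 · √143 - 1.960
z_β = 0.26 · 11.958 - 1.960
z_β = 1.149

Power = Φ(z_β) = Φ(1.149) ≈ 0.875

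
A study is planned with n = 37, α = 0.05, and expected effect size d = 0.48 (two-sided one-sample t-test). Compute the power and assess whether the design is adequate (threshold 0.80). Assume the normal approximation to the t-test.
Power ≈ 0.83; the study is adequately powered (power ≥ 0.80)

Power calculation (one-sample t-test, normal approximation):
z_β = d · √n - z_{α/2}
z_β = 0.48 · √37 - 1.960
z_β = 0.48 · 6.083 - 1.960
z_β = 0.960

Power = Φ(z_β) = Φ(0.960) ≈ 0.831

Effect size d = 0.48 is small by Cohen's convention (0.2/0.5/0.8).

Threshold: power ≥ 0.80 is conventionally adequate.
Power ≈ 0.83 → the study is adequately powered (power ≥ 0.80).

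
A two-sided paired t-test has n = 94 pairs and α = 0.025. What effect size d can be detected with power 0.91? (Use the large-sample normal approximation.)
d ≈ 0.37

Minimum detectable effect (paired t-test, normal approximation):
d = (z_{α/2} + z_β) / √n
d = (2.241 + 1.341) / √94
d = 3.582 / 9.695
d ≈ 0.37

By Cohen's convention (0.2 small / 0.5 medium / 0.8 large): small effect.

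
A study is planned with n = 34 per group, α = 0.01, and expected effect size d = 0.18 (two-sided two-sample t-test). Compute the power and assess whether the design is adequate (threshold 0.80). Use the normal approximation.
Power ≈ 0.03; the study is underpowered (power < 0.80)

Power calculation (two-sample t-test, normal approximation):
z_β = d · √(n/2) - z_{α/2}
z_β = 0.18 · √(34/2) - 2.576
z_β = 0.18 · 4.123 - 2.576
z_β = -1.834

Power = Φ(z_β) = Φ(-1.834) ≈ 0.033

Effect size d = 0.18 is very small by Cohen's convention (0.2/0.5/0.8).

Threshold: power ≥ 0.80 is conventionally adequate.
Power ≈ 0.03 → the study is underpowered (power < 0.80).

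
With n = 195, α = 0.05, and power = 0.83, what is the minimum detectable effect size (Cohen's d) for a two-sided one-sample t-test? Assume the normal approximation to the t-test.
d ≈ 0.21

Minimum detectable effect (one-sample t-test, normal approximation):
d = (z_{α/2} + z_β) / √n
d = (1.960 + 0.954) / √195
d = 2.914 / 13.964
d ≈ 0.21

By Cohen's convention (0.2 small / 0.5 medium / 0.8 large): small effect.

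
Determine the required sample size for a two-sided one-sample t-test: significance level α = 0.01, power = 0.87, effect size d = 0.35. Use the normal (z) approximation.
n = 112

Sample size formula (one-sample t-test, normal approximation):
n = ((z_{α/2} + z_β) / d)²

z_{α/2} = 2.576 (for α = 0.01, two-sided)
z_β = 1.126 (for power = 0.87)
d = 0.35

n = ((2.576 + 1.126) / 0.35)²
n = (10.577)²
n ≈ 111.87
Round up to the next whole number: n = 112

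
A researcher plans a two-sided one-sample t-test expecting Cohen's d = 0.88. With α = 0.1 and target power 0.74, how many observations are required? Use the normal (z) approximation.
n = 7

Sample size formula (one-sample t-test, normal approximation):
n = ((z_{α/2} + z_β) / d)²

z_{α/2} = 1.645 (for α = 0.1, two-sided)
z_β = 0.643 (for power = 0.74)
d = 0.88

n = ((1.645 + 0.643) / 0.88)²
n = (2.600)²
n ≈ 6.76
Round up to the next whole number: n = 7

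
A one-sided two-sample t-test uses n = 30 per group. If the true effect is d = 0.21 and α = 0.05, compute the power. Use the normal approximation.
Power ≈ 0.20

Power calculation (two-sample t-test, normal approximation):
z_β = d · √(n/2) - z_α
z_β = 0.21 · √(30/2) - 1.645
z_β = 0.21 · 3.873 - 1.645
z_β = -0.832

Power = Φ(z_β) = Φ(-0.832) ≈ 0.203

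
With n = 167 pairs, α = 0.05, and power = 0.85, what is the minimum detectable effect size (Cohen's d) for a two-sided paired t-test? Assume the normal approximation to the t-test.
d ≈ 0.23

Minimum detectable effect (paired t-test, normal approximation):
d = (z_{α/2} + z_β) / √n
d = (1.960 + 1.036) / √167
d = 2.996 / 12.923
d ≈ 0.23

By Cohen's convention (0.2 small / 0.5 medium / 0.8 large): small effect.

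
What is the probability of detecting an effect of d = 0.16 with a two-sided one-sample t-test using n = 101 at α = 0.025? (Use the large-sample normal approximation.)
Power ≈ 0.26

Power calculation (one-sample t-test, normal approximation):
z_β = d · √n - z_{α/2}
z_β = 0.16 · √101 - 2.241
z_β = 0.16 · 10.050 - 2.241
z_β = -0.633

Power = Φ(z_β) = Φ(-0.633) ≈ 0.263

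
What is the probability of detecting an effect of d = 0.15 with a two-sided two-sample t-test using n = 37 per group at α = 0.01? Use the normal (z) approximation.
Power ≈ 0.03

Power calculation (two-sample t-test, normal approximation):
z_β = d · √(n/2) - z_{α/2}
z_β = 0.15 · √(37/2) - 2.576
z_β = 0.15 · 4.301 - 2.576
z_β = -1.931

Power = Φ(z_β) = Φ(-1.931) ≈ 0.027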